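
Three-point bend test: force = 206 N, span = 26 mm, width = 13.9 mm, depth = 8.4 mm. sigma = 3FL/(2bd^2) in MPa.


sigma = 3*206*26/(2*13.9*8.4^2) = 8.2 MPa

8.2


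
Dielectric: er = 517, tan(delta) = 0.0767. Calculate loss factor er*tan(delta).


Loss = 517 * 0.0767 = 39.654

39.654


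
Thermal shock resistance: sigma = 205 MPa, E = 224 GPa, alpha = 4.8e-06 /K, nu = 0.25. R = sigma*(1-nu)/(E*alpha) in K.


R = 205*(1-0.25)/(224*1000*4.8e-06) = 143 K

143


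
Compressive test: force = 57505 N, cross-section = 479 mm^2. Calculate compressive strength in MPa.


CS = 57505 / 479 = 120.1 MPa

120.1


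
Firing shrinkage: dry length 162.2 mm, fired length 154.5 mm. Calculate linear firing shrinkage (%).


FS = (162.2 - 154.5) / 162.2 * 100 = 4.75%

4.75


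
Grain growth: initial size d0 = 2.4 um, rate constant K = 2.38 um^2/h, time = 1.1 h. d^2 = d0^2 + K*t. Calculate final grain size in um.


d^2 = 2.4^2 + 2.38*1.1 = 8.378
d = sqrt(8.378) = 2.89 um

2.89


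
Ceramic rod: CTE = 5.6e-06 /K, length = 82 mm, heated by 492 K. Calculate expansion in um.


dL = 5.6e-06 * 82 * 492 * 1000 = 225.926 um

225.926


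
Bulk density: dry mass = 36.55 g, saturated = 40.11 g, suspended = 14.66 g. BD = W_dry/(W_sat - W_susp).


BD = 36.55 / (40.11 - 14.66) = 36.55 / 25.45 = 1.436 g/cm^3

1.436


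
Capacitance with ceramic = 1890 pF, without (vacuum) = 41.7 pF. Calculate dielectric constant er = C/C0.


er = 1890 / 41.7 = 45.32

45.32


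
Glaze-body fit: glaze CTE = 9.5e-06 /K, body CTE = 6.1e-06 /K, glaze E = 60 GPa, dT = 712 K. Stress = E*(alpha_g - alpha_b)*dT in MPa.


Stress = 60*1000*(9.5e-06 - 6.1e-06)*712 = 145.2 MPa

145.2


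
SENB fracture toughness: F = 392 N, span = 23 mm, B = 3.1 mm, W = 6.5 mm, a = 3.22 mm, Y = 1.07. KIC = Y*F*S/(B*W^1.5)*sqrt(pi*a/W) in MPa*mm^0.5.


KIC = 1.07*392*23/(3.1*6.5^1.5)*sqrt(pi*3.22/6.5) = 234.27

234.27


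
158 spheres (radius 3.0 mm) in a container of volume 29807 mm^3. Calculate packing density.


V_sphere = 4/3*pi*3.0^3 = 113.0973 mm^3
Total V = 158*113.0973 = 17869.3734 mm^3
PD = 17869.3734 / 29807 = 0.6

0.6


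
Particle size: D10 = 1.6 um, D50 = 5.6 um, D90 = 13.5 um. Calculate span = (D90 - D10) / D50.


Span = (13.5 - 1.6) / 5.6 = 11.9 / 5.6 = 2.125

2.125


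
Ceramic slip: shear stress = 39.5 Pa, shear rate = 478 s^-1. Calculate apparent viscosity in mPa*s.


eta = tau/gamma * 1000 = 39.5/478 * 1000 = 82.6 mPa*s

82.6


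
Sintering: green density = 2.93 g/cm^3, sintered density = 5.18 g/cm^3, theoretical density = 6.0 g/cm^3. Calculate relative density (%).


Relative = 5.18 / 6.0 * 100 = 86.3%

86.3


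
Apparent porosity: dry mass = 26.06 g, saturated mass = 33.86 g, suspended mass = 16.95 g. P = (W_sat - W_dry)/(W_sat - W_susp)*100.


P = (33.86 - 26.06) / (33.86 - 16.95) * 100 = 7.8 / 16.91 * 100 = 46.1%

46.1


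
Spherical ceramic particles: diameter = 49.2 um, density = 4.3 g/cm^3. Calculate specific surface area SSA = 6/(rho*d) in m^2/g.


SSA = 6 / (4.3 * 49.2) = 0.028 m^2/g

0.028


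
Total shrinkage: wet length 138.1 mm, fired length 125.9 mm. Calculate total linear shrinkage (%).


TS = (138.1 - 125.9) / 138.1 * 100 = 8.83%

8.83


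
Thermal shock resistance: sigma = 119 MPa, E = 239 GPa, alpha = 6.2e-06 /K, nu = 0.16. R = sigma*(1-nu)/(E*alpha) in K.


R = 119*(1-0.16)/(239*1000*6.2e-06) = 67 K

67


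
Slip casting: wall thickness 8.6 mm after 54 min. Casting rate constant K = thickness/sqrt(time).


K = 8.6 / sqrt(54) = 8.6 / 7.3485 = 1.17 mm/min^0.5

1.17


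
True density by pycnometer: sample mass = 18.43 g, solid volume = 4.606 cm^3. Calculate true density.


TD = 18.43 / 4.606 = 4.001 g/cm^3

4.001


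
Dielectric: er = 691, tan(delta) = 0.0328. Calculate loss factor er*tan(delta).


Loss = 691 * 0.0328 = 22.665

22.665


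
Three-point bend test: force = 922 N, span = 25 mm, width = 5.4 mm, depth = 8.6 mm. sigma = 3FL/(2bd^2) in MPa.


sigma = 3*922*25/(2*5.4*8.6^2) = 86.6 MPa

86.6


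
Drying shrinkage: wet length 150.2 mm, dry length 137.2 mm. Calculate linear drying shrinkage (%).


DS = (150.2 - 137.2) / 150.2 * 100 = 8.66%

8.66


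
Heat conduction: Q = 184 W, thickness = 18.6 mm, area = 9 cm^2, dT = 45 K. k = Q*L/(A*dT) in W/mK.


k = 184*18.6/1000/(9/10000*45) = 84.5 W/mK

84.5


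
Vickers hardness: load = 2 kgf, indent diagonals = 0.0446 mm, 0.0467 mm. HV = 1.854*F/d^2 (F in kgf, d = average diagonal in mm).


d_avg = (0.0446+0.0467)/2 = 0.04565 mm
HV = 1.854*2/0.04565^2 = 1779

1779


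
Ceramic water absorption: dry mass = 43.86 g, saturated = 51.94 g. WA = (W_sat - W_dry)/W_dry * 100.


WA = (51.94 - 43.86) / 43.86 * 100 = 18.42%

18.42


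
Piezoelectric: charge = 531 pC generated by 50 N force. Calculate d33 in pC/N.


d33 = 531 / 50 = 10.6 pC/N

10.6


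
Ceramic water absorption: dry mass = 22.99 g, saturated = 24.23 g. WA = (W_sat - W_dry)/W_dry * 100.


WA = (24.23 - 22.99) / 22.99 * 100 = 5.39%

5.39


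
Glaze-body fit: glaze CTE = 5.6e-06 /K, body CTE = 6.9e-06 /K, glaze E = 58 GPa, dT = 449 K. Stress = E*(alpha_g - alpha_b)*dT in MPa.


Stress = 58*1000*(5.6e-06 - 6.9e-06)*449 = -33.9 MPa

-33.9


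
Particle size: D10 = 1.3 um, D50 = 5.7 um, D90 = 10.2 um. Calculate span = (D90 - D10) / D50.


Span = (10.2 - 1.3) / 5.7 = 8.9 / 5.7 = 1.561

1.561


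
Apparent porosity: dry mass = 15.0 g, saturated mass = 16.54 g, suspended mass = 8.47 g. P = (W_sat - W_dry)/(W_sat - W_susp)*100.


P = (16.54 - 15.0) / (16.54 - 8.47) * 100 = 1.54 / 8.07 * 100 = 19.1%

19.1


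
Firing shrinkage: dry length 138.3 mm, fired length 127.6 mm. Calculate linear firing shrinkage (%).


FS = (138.3 - 127.6) / 138.3 * 100 = 7.74%

7.74


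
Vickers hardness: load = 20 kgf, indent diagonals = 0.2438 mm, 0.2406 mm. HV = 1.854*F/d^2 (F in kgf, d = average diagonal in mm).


d_avg = (0.2438+0.2406)/2 = 0.2422 mm
HV = 1.854*20/0.2422^2 = 632

632


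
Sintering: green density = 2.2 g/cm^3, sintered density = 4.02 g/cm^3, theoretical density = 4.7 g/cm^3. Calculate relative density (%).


Relative = 4.02 / 4.7 * 100 = 85.5%

85.5


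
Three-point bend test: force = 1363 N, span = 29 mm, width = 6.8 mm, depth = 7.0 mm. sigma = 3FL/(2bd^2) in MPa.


sigma = 3*1363*29/(2*6.8*7.0^2) = 177.9 MPa

177.9


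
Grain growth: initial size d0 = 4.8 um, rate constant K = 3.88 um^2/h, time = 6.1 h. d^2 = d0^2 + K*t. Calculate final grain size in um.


d^2 = 4.8^2 + 3.88*6.1 = 46.708
d = sqrt(46.708) = 6.83 um

6.83


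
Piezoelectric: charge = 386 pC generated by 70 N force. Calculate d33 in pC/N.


d33 = 386 / 70 = 5.5 pC/N

5.5


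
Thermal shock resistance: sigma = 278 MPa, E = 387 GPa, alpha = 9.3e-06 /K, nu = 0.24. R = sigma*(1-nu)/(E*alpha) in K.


R = 278*(1-0.24)/(387*1000*9.3e-06) = 59 K

59


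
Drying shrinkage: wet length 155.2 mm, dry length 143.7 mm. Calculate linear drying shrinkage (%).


DS = (155.2 - 143.7) / 155.2 * 100 = 7.41%

7.41


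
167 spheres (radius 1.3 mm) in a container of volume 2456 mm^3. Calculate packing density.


V_sphere = 4/3*pi*1.3^3 = 9.2028 mm^3
Total V = 167*9.2028 = 1536.8676 mm^3
PD = 1536.8676 / 2456 = 0.626

0.626


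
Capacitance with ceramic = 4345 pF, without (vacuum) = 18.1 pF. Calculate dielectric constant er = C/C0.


er = 4345 / 18.1 = 240.06

240.06


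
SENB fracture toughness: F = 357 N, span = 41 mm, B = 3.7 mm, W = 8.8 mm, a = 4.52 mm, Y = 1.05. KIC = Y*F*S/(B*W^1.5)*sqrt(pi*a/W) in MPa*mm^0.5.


KIC = 1.05*357*41/(3.7*8.8^1.5)*sqrt(pi*4.52/8.8) = 202.12

202.12


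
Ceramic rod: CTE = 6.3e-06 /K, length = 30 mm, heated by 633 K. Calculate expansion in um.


dL = 6.3e-06 * 30 * 633 * 1000 = 119.637 um

119.637


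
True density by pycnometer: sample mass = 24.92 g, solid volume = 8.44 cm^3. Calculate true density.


TD = 24.92 / 8.44 = 2.953 g/cm^3

2.953


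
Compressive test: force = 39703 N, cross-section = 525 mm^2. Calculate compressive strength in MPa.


CS = 39703 / 525 = 75.6 MPa

75.6


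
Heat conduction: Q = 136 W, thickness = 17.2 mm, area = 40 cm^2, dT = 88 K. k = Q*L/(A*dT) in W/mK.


k = 136*17.2/1000/(40/10000*88) = 6.65 W/mK

6.65


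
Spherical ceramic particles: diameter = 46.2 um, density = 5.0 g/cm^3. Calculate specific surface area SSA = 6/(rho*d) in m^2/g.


SSA = 6 / (5.0 * 46.2) = 0.026 m^2/g

0.026


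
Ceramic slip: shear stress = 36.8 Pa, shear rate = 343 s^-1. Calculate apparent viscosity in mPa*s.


eta = tau/gamma * 1000 = 36.8/343 * 1000 = 107.3 mPa*s

107.3


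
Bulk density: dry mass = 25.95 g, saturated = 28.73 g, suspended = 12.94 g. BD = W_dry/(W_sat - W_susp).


BD = 25.95 / (28.73 - 12.94) = 25.95 / 15.79 = 1.643 g/cm^3

1.643


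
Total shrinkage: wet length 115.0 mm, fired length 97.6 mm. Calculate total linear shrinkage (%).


TS = (115.0 - 97.6) / 115.0 * 100 = 15.13%

15.13


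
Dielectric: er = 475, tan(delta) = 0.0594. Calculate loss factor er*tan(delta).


Loss = 475 * 0.0594 = 28.215

28.215


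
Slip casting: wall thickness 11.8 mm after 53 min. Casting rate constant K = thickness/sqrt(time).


K = 11.8 / sqrt(53) = 11.8 / 7.2801 = 1.621 mm/min^0.5

1.621


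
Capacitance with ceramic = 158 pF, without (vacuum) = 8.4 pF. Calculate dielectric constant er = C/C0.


er = 158 / 8.4 = 18.81

18.81


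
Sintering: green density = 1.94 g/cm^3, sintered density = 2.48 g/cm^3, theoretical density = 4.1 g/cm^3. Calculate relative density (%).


Relative = 2.48 / 4.1 * 100 = 60.5%

60.5


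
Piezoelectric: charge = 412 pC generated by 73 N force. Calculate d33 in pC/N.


d33 = 412 / 73 = 5.6 pC/N

5.6


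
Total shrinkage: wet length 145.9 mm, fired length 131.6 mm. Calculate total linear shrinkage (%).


TS = (145.9 - 131.6) / 145.9 * 100 = 9.8%

9.8


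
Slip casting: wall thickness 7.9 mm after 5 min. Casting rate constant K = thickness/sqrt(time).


K = 7.9 / sqrt(5) = 7.9 / 2.2361 = 3.533 mm/min^0.5

3.533


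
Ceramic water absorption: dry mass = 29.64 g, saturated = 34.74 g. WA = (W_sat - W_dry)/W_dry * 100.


WA = (34.74 - 29.64) / 29.64 * 100 = 17.21%

17.21


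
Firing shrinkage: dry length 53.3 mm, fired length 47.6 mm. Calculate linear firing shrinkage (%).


FS = (53.3 - 47.6) / 53.3 * 100 = 10.69%

10.69


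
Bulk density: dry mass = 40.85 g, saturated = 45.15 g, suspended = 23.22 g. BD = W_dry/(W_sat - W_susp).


BD = 40.85 / (45.15 - 23.22) = 40.85 / 21.93 = 1.863 g/cm^3

1.863


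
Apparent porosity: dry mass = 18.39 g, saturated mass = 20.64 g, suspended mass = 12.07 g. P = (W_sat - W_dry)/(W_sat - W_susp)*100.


P = (20.64 - 18.39) / (20.64 - 12.07) * 100 = 2.25 / 8.57 * 100 = 26.3%

26.3


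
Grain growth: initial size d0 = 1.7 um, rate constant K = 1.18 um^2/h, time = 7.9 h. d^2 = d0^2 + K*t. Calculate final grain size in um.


d^2 = 1.7^2 + 1.18*7.9 = 12.212
d = sqrt(12.212) = 3.49 um

3.49


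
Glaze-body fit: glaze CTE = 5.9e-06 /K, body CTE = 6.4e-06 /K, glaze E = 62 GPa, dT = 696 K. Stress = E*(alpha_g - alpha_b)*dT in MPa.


Stress = 62*1000*(5.9e-06 - 6.4e-06)*696 = -21.6 MPa

-21.6


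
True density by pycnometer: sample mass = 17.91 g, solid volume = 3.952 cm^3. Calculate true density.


TD = 17.91 / 3.952 = 4.532 g/cm^3

4.532


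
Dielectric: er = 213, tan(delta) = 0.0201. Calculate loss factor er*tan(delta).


Loss = 213 * 0.0201 = 4.281

4.281


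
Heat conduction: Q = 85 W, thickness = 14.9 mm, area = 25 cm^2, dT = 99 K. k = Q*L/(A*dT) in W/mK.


k = 85*14.9/1000/(25/10000*99) = 5.12 W/mK

5.12


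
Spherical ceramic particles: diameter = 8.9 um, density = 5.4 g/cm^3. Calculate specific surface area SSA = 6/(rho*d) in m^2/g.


SSA = 6 / (5.4 * 8.9) = 0.125 m^2/g

0.125


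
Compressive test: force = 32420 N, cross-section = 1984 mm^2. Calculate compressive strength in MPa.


CS = 32420 / 1984 = 16.3 MPa

16.3


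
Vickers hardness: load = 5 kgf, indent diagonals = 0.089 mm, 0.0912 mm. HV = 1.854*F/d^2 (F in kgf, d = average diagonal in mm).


d_avg = (0.089+0.0912)/2 = 0.0901 mm
HV = 1.854*5/0.0901^2 = 1142

1142


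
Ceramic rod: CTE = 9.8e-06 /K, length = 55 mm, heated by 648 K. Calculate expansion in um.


dL = 9.8e-06 * 55 * 648 * 1000 = 349.272 um

349.272


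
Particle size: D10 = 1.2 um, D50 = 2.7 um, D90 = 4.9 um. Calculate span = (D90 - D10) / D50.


Span = (4.9 - 1.2) / 2.7 = 3.7 / 2.7 = 1.37

1.37


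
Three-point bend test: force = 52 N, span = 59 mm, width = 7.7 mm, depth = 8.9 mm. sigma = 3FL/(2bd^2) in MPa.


sigma = 3*52*59/(2*7.7*8.9^2) = 7.5 MPa

7.5


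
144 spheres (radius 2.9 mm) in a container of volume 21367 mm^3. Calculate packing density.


V_sphere = 4/3*pi*2.9^3 = 102.1604 mm^3
Total V = 144*102.1604 = 14711.0976 mm^3
PD = 14711.0976 / 21367 = 0.688

0.688


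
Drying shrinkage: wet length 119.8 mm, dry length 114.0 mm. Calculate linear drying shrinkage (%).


DS = (119.8 - 114.0) / 119.8 * 100 = 4.84%

4.84


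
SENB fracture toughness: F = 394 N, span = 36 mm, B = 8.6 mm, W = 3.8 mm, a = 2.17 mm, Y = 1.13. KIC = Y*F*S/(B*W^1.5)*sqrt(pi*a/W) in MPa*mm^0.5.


KIC = 1.13*394*36/(8.6*3.8^1.5)*sqrt(pi*2.17/3.8) = 336.99

336.99


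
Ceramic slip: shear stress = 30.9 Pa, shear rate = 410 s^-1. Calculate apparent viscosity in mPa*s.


eta = tau/gamma * 1000 = 30.9/410 * 1000 = 75.4 mPa*s

75.4


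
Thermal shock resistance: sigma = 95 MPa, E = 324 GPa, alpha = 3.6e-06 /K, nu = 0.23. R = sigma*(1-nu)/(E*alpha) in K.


R = 95*(1-0.23)/(324*1000*3.6e-06) = 63 K

63


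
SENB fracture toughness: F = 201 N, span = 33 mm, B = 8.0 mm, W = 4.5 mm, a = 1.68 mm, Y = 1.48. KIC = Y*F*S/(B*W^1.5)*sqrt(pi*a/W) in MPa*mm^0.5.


KIC = 1.48*201*33/(8.0*4.5^1.5)*sqrt(pi*1.68/4.5) = 139.22

139.22


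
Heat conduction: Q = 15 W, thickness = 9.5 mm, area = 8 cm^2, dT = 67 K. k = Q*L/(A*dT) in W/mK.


k = 15*9.5/1000/(8/10000*67) = 2.66 W/mK

2.66


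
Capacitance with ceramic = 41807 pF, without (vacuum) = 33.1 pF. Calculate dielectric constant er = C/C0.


er = 41807 / 33.1 = 1263.05

1263.05


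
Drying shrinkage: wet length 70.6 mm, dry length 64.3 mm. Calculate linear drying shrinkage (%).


DS = (70.6 - 64.3) / 70.6 * 100 = 8.92%

8.92


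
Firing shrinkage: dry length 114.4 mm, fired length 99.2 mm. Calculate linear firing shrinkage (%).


FS = (114.4 - 99.2) / 114.4 * 100 = 13.29%

13.29


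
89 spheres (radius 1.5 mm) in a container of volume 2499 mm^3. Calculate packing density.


V_sphere = 4/3*pi*1.5^3 = 14.1372 mm^3
Total V = 89*14.1372 = 1258.2108 mm^3
PD = 1258.2108 / 2499 = 0.503

0.503


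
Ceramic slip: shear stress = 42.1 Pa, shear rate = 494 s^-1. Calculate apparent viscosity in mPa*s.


eta = tau/gamma * 1000 = 42.1/494 * 1000 = 85.2 mPa*s

85.2


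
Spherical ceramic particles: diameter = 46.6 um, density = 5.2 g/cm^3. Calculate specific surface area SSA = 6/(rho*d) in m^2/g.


SSA = 6 / (5.2 * 46.6) = 0.025 m^2/g

0.025


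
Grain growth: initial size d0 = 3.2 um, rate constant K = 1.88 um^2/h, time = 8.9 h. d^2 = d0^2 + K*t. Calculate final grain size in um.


d^2 = 3.2^2 + 1.88*8.9 = 26.972
d = sqrt(26.972) = 5.19 um

5.19


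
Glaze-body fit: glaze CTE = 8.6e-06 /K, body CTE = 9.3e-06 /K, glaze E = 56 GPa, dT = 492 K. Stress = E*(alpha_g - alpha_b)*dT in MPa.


Stress = 56*1000*(8.6e-06 - 9.3e-06)*492 = -19.3 MPa

-19.3


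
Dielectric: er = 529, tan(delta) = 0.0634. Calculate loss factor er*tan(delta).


Loss = 529 * 0.0634 = 33.539

33.539


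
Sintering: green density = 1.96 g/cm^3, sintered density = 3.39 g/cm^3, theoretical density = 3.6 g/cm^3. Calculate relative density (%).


Relative = 3.39 / 3.6 * 100 = 94.2%

94.2


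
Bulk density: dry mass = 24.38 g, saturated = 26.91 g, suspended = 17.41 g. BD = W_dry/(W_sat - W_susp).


BD = 24.38 / (26.91 - 17.41) = 24.38 / 9.5 = 2.566 g/cm^3

2.566


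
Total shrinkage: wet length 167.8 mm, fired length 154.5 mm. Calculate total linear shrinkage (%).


TS = (167.8 - 154.5) / 167.8 * 100 = 7.93%

7.93


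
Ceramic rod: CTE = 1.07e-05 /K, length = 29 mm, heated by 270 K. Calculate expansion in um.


dL = 1.07e-05 * 29 * 270 * 1000 = 83.781 um

83.781


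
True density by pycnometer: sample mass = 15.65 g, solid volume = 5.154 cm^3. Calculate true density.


TD = 15.65 / 5.154 = 3.036 g/cm^3

3.036


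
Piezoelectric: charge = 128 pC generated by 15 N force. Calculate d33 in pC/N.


d33 = 128 / 15 = 8.5 pC/N

8.5


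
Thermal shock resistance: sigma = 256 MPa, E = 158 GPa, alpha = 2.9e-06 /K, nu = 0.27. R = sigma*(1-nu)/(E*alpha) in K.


R = 256*(1-0.27)/(158*1000*2.9e-06) = 408 K

408


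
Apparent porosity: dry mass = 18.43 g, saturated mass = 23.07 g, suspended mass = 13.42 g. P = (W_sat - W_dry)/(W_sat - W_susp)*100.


P = (23.07 - 18.43) / (23.07 - 13.42) * 100 = 4.64 / 9.65 * 100 = 48.1%

48.1


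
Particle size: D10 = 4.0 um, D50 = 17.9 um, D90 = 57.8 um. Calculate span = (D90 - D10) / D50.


Span = (57.8 - 4.0) / 17.9 = 53.8 / 17.9 = 3.006

3.006


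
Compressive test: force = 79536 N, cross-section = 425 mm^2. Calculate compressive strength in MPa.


CS = 79536 / 425 = 187.1 MPa

187.1


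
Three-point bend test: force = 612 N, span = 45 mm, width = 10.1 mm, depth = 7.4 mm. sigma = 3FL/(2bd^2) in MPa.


sigma = 3*612*45/(2*10.1*7.4^2) = 74.7 MPa

74.7


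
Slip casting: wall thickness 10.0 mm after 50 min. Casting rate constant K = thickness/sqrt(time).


K = 10.0 / sqrt(50) = 10.0 / 7.0711 = 1.414 mm/min^0.5

1.414


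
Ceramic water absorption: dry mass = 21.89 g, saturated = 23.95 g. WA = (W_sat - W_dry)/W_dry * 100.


WA = (23.95 - 21.89) / 21.89 * 100 = 9.41%

9.41


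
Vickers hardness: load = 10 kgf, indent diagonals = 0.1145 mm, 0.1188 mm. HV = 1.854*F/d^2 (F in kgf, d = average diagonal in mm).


d_avg = (0.1145+0.1188)/2 = 0.11665 mm
HV = 1.854*10/0.11665^2 = 1363

1363


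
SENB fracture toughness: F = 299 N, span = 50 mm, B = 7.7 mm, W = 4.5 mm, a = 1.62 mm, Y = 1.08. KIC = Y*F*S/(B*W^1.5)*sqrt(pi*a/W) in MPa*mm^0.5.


KIC = 1.08*299*50/(7.7*4.5^1.5)*sqrt(pi*1.62/4.5) = 233.6

233.6


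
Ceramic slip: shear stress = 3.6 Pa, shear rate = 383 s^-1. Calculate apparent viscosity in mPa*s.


eta = tau/gamma * 1000 = 3.6/383 * 1000 = 9.4 mPa*s

9.4


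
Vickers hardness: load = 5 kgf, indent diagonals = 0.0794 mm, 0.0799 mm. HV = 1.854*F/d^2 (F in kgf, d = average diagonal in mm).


d_avg = (0.0794+0.0799)/2 = 0.07965 mm
HV = 1.854*5/0.07965^2 = 1461

1461


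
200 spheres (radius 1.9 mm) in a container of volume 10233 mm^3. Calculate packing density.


V_sphere = 4/3*pi*1.9^3 = 28.7309 mm^3
Total V = 200*28.7309 = 5746.18 mm^3
PD = 5746.18 / 10233 = 0.562

0.562


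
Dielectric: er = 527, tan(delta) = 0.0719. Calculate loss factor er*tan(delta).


Loss = 527 * 0.0719 = 37.891

37.891


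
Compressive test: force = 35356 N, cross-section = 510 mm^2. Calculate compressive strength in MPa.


CS = 35356 / 510 = 69.3 MPa

69.3


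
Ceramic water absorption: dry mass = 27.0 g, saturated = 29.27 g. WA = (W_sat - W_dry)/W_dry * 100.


WA = (29.27 - 27.0) / 27.0 * 100 = 8.41%

8.41


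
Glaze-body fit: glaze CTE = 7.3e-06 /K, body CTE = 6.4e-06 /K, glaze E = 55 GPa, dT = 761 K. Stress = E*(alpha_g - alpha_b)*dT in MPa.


Stress = 55*1000*(7.3e-06 - 6.4e-06)*761 = 37.7 MPa

37.7


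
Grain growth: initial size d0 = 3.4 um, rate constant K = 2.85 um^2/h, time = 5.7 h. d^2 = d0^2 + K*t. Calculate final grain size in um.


d^2 = 3.4^2 + 2.85*5.7 = 27.805
d = sqrt(27.805) = 5.27 um

5.27


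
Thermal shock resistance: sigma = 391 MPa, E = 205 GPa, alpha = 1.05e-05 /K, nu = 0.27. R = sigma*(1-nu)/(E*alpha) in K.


R = 391*(1-0.27)/(205*1000*1.05e-05) = 133 K

133


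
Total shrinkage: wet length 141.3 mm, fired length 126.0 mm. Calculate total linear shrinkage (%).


TS = (141.3 - 126.0) / 141.3 * 100 = 10.83%

10.83


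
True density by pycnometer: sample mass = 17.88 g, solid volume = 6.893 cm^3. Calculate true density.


TD = 17.88 / 6.893 = 2.594 g/cm^3

2.594


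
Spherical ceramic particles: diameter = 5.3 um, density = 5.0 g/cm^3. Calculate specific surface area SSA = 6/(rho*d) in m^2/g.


SSA = 6 / (5.0 * 5.3) = 0.226 m^2/g

0.226


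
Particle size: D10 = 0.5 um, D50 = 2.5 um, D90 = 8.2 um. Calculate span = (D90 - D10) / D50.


Span = (8.2 - 0.5) / 2.5 = 7.7 / 2.5 = 3.08

3.08


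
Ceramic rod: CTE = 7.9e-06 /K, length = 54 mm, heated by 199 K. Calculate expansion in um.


dL = 7.9e-06 * 54 * 199 * 1000 = 84.893 um

84.893


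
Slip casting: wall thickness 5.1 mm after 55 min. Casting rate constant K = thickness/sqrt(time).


K = 5.1 / sqrt(55) = 5.1 / 7.4162 = 0.688 mm/min^0.5

0.688


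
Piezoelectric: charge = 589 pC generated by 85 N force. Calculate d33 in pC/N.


d33 = 589 / 85 = 6.9 pC/N

6.9


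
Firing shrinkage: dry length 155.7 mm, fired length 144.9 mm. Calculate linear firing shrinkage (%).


FS = (155.7 - 144.9) / 155.7 * 100 = 6.94%

6.94


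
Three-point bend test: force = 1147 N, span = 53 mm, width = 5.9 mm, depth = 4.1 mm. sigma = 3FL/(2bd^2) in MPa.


sigma = 3*1147*53/(2*5.9*4.1^2) = 919.4 MPa

919.4


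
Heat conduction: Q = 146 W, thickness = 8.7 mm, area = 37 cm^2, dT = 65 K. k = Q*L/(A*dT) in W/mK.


k = 146*8.7/1000/(37/10000*65) = 5.28 W/mK

5.28


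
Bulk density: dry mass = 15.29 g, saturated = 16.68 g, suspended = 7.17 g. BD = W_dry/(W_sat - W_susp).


BD = 15.29 / (16.68 - 7.17) = 15.29 / 9.51 = 1.608 g/cm^3

1.608


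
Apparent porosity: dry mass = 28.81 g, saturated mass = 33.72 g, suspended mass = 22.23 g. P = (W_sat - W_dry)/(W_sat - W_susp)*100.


P = (33.72 - 28.81) / (33.72 - 22.23) * 100 = 4.91 / 11.49 * 100 = 42.7%

42.7


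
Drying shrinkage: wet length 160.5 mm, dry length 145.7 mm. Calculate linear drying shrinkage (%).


DS = (160.5 - 145.7) / 160.5 * 100 = 9.22%

9.22


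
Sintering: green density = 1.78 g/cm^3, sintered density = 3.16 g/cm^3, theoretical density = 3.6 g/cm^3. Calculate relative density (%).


Relative = 3.16 / 3.6 * 100 = 87.8%

87.8


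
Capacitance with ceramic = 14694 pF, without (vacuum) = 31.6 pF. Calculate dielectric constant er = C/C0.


er = 14694 / 31.6 = 465.0

465.0


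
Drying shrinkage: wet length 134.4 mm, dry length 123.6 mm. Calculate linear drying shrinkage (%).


DS = (134.4 - 123.6) / 134.4 * 100 = 8.04%

8.04


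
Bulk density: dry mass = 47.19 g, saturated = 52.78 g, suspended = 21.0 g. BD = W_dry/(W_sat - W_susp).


BD = 47.19 / (52.78 - 21.0) = 47.19 / 31.78 = 1.485 g/cm^3

1.485


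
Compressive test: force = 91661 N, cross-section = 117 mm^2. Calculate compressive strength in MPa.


CS = 91661 / 117 = 783.4 MPa

783.4


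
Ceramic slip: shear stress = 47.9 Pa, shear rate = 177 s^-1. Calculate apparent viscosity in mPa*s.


eta = tau/gamma * 1000 = 47.9/177 * 1000 = 270.6 mPa*s

270.6


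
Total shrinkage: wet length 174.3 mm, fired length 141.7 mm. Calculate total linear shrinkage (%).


TS = (174.3 - 141.7) / 174.3 * 100 = 18.7%

18.7


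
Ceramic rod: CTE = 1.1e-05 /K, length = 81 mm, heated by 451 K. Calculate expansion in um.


dL = 1.1e-05 * 81 * 451 * 1000 = 401.841 um

401.841


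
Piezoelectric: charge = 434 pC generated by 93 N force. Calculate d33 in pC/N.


d33 = 434 / 93 = 4.7 pC/N

4.7


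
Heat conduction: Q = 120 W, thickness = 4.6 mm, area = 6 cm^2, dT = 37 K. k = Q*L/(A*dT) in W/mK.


k = 120*4.6/1000/(6/10000*37) = 24.86 W/mK

24.86


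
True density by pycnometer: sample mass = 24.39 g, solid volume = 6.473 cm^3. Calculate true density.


TD = 24.39 / 6.473 = 3.768 g/cm^3

3.768


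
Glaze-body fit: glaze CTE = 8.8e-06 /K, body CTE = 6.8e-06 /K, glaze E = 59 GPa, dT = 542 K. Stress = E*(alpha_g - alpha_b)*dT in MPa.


Stress = 59*1000*(8.8e-06 - 6.8e-06)*542 = 64.0 MPa

64.0


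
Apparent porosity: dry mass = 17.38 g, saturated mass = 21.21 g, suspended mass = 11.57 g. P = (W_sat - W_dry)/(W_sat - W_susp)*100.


P = (21.21 - 17.38) / (21.21 - 11.57) * 100 = 3.83 / 9.64 * 100 = 39.7%

39.7


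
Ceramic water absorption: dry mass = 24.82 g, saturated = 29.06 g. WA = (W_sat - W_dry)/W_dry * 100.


WA = (29.06 - 24.82) / 24.82 * 100 = 17.08%

17.08


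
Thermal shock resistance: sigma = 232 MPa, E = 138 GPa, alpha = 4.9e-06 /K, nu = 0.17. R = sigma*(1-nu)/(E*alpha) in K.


R = 232*(1-0.17)/(138*1000*4.9e-06) = 285 K

285


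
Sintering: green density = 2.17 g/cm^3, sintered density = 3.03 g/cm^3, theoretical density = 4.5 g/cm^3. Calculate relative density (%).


Relative = 3.03 / 4.5 * 100 = 67.3%

67.3


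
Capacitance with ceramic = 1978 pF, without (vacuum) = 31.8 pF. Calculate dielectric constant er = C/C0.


er = 1978 / 31.8 = 62.2

62.2


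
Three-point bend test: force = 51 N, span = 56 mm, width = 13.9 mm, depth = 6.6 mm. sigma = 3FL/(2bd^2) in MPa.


sigma = 3*51*56/(2*13.9*6.6^2) = 7.1 MPa

7.1


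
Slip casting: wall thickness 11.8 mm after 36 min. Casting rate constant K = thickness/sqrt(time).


K = 11.8 / sqrt(36) = 11.8 / 6.0 = 1.967 mm/min^0.5

1.967


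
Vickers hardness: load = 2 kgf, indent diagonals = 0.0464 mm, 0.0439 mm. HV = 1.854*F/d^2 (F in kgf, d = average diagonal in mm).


d_avg = (0.0464+0.0439)/2 = 0.04515 mm
HV = 1.854*2/0.04515^2 = 1819

1819


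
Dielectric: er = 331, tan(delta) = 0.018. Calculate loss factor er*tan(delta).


Loss = 331 * 0.018 = 5.958

5.958


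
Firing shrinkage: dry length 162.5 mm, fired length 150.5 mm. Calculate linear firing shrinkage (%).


FS = (162.5 - 150.5) / 162.5 * 100 = 7.38%

7.38


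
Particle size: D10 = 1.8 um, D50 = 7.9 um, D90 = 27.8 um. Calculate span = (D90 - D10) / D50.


Span = (27.8 - 1.8) / 7.9 = 26.0 / 7.9 = 3.291

3.291


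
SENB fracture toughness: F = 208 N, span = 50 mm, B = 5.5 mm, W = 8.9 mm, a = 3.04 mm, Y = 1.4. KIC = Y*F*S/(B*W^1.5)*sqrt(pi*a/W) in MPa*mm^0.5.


KIC = 1.4*208*50/(5.5*8.9^1.5)*sqrt(pi*3.04/8.9) = 103.28

103.28


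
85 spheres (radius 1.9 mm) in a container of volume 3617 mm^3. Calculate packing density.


V_sphere = 4/3*pi*1.9^3 = 28.7309 mm^3
Total V = 85*28.7309 = 2442.1265 mm^3
PD = 2442.1265 / 3617 = 0.675

0.675


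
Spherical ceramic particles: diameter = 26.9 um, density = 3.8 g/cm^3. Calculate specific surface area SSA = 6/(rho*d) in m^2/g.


SSA = 6 / (3.8 * 26.9) = 0.059 m^2/g

0.059


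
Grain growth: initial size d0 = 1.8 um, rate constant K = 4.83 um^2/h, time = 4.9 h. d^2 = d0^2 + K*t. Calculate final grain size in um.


d^2 = 1.8^2 + 4.83*4.9 = 26.907
d = sqrt(26.907) = 5.19 um

5.19


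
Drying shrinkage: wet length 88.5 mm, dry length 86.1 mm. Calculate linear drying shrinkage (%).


DS = (88.5 - 86.1) / 88.5 * 100 = 2.71%

2.71


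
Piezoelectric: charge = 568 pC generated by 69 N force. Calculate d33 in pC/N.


d33 = 568 / 69 = 8.2 pC/N

8.2


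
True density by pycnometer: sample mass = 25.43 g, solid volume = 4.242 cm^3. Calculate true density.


TD = 25.43 / 4.242 = 5.995 g/cm^3

5.995


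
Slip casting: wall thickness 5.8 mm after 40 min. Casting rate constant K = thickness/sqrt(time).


K = 5.8 / sqrt(40) = 5.8 / 6.3246 = 0.917 mm/min^0.5

0.917


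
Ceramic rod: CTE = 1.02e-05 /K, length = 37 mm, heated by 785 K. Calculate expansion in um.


dL = 1.02e-05 * 37 * 785 * 1000 = 296.259 um

296.259


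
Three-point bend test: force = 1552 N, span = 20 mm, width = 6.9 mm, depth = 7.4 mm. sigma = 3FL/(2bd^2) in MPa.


sigma = 3*1552*20/(2*6.9*7.4^2) = 123.2 MPa

123.2


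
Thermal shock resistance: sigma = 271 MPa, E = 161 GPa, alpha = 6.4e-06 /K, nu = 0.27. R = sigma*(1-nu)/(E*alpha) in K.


R = 271*(1-0.27)/(161*1000*6.4e-06) = 192 K

192


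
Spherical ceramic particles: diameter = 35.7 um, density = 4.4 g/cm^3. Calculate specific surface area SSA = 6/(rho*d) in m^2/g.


SSA = 6 / (4.4 * 35.7) = 0.038 m^2/g

0.038


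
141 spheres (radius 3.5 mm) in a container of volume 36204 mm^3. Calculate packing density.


V_sphere = 4/3*pi*3.5^3 = 179.5944 mm^3
Total V = 141*179.5944 = 25322.8104 mm^3
PD = 25322.8104 / 36204 = 0.699

0.699


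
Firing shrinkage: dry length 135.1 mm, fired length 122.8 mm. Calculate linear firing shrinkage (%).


FS = (135.1 - 122.8) / 135.1 * 100 = 9.1%

9.1


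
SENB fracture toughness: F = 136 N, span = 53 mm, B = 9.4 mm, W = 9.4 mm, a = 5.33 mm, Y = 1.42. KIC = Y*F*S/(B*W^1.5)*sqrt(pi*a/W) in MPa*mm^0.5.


KIC = 1.42*136*53/(9.4*9.4^1.5)*sqrt(pi*5.33/9.4) = 50.43

50.43


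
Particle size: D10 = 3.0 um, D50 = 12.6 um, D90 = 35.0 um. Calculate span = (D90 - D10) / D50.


Span = (35.0 - 3.0) / 12.6 = 32.0 / 12.6 = 2.54

2.54


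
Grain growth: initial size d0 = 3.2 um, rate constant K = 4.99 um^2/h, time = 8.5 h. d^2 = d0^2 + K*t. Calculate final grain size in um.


d^2 = 3.2^2 + 4.99*8.5 = 52.655
d = sqrt(52.655) = 7.26 um

7.26


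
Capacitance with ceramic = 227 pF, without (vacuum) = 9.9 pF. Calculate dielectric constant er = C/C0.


er = 227 / 9.9 = 22.93

22.93


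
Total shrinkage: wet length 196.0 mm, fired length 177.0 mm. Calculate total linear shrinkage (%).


TS = (196.0 - 177.0) / 196.0 * 100 = 9.69%

9.69


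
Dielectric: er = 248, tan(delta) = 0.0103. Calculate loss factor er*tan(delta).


Loss = 248 * 0.0103 = 2.554

2.554


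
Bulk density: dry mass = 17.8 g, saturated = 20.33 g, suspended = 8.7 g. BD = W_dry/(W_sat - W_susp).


BD = 17.8 / (20.33 - 8.7) = 17.8 / 11.63 = 1.531 g/cm^3

1.531


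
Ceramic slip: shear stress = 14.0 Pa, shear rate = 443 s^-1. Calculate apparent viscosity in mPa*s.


eta = tau/gamma * 1000 = 14.0/443 * 1000 = 31.6 mPa*s

31.6


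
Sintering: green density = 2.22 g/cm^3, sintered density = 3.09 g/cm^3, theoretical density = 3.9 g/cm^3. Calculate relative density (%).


Relative = 3.09 / 3.9 * 100 = 79.2%

79.2


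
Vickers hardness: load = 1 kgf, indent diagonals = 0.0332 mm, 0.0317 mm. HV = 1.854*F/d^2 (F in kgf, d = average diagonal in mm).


d_avg = (0.0332+0.0317)/2 = 0.03245 mm
HV = 1.854*1/0.03245^2 = 1761

1761


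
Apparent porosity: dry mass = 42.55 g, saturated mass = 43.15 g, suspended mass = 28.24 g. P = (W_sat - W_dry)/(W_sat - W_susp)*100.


P = (43.15 - 42.55) / (43.15 - 28.24) * 100 = 0.6 / 14.91 * 100 = 4.0%

4.0


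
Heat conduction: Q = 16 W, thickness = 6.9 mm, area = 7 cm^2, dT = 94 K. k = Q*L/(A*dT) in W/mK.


k = 16*6.9/1000/(7/10000*94) = 1.68 W/mK

1.68


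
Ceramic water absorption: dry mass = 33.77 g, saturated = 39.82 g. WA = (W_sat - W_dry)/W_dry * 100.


WA = (39.82 - 33.77) / 33.77 * 100 = 17.92%

17.92


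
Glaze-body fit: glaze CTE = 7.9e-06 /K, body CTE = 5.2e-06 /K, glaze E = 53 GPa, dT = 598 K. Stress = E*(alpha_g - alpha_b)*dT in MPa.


Stress = 53*1000*(7.9e-06 - 5.2e-06)*598 = 85.6 MPa

85.6


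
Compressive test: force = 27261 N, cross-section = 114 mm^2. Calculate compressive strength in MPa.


CS = 27261 / 114 = 239.1 MPa

239.1


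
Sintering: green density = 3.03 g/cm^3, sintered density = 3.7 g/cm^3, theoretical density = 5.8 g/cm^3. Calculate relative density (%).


Relative = 3.7 / 5.8 * 100 = 63.8%

63.8


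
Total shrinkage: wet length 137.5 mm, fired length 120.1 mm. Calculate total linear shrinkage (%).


TS = (137.5 - 120.1) / 137.5 * 100 = 12.65%

12.65


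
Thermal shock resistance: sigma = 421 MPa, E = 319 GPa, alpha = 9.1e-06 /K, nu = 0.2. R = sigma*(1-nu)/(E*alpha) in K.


R = 421*(1-0.2)/(319*1000*9.1e-06) = 116 K

116


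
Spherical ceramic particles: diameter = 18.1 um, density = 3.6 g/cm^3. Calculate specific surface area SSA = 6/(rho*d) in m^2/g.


SSA = 6 / (3.6 * 18.1) = 0.092 m^2/g

0.092


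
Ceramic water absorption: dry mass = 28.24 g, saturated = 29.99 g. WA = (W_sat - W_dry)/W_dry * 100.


WA = (29.99 - 28.24) / 28.24 * 100 = 6.2%

6.2


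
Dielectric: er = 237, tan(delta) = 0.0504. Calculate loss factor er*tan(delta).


Loss = 237 * 0.0504 = 11.945

11.945


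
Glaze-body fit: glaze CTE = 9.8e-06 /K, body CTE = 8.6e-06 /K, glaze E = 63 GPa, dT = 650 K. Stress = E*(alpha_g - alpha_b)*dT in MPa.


Stress = 63*1000*(9.8e-06 - 8.6e-06)*650 = 49.1 MPa

49.1


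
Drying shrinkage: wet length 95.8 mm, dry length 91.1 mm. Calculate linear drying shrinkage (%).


DS = (95.8 - 91.1) / 95.8 * 100 = 4.91%

4.91


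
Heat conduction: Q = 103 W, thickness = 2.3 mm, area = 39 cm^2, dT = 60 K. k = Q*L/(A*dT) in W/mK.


k = 103*2.3/1000/(39/10000*60) = 1.01 W/mK

1.01


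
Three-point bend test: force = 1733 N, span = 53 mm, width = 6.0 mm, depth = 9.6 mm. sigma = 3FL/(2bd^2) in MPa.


sigma = 3*1733*53/(2*6.0*9.6^2) = 249.2 MPa

249.2


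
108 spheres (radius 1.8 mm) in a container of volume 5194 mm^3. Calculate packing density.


V_sphere = 4/3*pi*1.8^3 = 24.429 mm^3
Total V = 108*24.429 = 2638.332 mm^3
PD = 2638.332 / 5194 = 0.508

0.508


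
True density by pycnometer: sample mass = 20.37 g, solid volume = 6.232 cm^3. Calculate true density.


TD = 20.37 / 6.232 = 3.269 g/cm^3

3.269


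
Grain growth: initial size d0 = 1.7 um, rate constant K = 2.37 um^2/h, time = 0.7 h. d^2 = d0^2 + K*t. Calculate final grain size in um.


d^2 = 1.7^2 + 2.37*0.7 = 4.549
d = sqrt(4.549) = 2.13 um

2.13


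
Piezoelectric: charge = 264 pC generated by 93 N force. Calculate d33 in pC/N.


d33 = 264 / 93 = 2.8 pC/N

2.8


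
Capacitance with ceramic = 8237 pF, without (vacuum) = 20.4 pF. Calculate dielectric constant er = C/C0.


er = 8237 / 20.4 = 403.77

403.77


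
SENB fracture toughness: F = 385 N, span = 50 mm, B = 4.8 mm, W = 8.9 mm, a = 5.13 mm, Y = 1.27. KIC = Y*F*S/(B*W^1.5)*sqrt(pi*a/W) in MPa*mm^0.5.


KIC = 1.27*385*50/(4.8*8.9^1.5)*sqrt(pi*5.13/8.9) = 258.13

258.13


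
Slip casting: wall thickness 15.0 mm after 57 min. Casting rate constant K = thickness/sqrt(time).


K = 15.0 / sqrt(57) = 15.0 / 7.5498 = 1.987 mm/min^0.5

1.987


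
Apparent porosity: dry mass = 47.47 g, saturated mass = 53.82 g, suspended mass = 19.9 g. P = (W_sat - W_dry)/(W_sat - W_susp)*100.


P = (53.82 - 47.47) / (53.82 - 19.9) * 100 = 6.35 / 33.92 * 100 = 18.7%

18.7


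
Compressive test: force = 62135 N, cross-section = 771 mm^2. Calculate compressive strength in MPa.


CS = 62135 / 771 = 80.6 MPa

80.6


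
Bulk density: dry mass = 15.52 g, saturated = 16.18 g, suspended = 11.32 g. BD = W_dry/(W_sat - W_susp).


BD = 15.52 / (16.18 - 11.32) = 15.52 / 4.86 = 3.193 g/cm^3

3.193


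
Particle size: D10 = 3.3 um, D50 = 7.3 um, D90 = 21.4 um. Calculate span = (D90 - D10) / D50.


Span = (21.4 - 3.3) / 7.3 = 18.1 / 7.3 = 2.479

2.479


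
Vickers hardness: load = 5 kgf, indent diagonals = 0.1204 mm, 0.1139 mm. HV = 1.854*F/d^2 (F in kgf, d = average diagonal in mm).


d_avg = (0.1204+0.1139)/2 = 0.11715 mm
HV = 1.854*5/0.11715^2 = 675

675


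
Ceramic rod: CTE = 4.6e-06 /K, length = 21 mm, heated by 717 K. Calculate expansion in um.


dL = 4.6e-06 * 21 * 717 * 1000 = 69.262 um

69.262


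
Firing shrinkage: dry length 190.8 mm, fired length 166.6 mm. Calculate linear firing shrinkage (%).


FS = (190.8 - 166.6) / 190.8 * 100 = 12.68%

12.68


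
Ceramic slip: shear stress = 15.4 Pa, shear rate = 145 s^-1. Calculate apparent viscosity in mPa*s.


eta = tau/gamma * 1000 = 15.4/145 * 1000 = 106.2 mPa*s

106.2


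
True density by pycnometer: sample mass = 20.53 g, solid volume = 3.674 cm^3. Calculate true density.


TD = 20.53 / 3.674 = 5.588 g/cm^3

5.588


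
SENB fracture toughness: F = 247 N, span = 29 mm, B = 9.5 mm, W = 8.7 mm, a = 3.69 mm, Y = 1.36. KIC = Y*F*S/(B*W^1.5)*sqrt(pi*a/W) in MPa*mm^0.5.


KIC = 1.36*247*29/(9.5*8.7^1.5)*sqrt(pi*3.69/8.7) = 46.13

46.13


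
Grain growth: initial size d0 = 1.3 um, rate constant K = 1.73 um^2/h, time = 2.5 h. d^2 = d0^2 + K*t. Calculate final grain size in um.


d^2 = 1.3^2 + 1.73*2.5 = 6.015
d = sqrt(6.015) = 2.45 um

2.45


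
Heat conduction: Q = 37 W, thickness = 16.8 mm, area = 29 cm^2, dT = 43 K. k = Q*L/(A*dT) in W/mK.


k = 37*16.8/1000/(29/10000*43) = 4.98 W/mK

4.98


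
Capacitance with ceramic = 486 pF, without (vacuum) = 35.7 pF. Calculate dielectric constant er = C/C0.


er = 486 / 35.7 = 13.61

13.61


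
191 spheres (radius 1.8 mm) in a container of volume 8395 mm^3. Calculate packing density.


V_sphere = 4/3*pi*1.8^3 = 24.429 mm^3
Total V = 191*24.429 = 4665.939 mm^3
PD = 4665.939 / 8395 = 0.556

0.556


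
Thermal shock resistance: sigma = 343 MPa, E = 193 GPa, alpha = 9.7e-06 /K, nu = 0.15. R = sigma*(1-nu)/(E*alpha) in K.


R = 343*(1-0.15)/(193*1000*9.7e-06) = 156 K

156


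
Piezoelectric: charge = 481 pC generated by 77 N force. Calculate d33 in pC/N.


d33 = 481 / 77 = 6.2 pC/N

6.2


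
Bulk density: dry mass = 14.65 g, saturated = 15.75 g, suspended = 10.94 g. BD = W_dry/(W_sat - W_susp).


BD = 14.65 / (15.75 - 10.94) = 14.65 / 4.81 = 3.046 g/cm^3

3.046


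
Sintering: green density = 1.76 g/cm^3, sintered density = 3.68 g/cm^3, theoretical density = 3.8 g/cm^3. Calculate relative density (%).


Relative = 3.68 / 3.8 * 100 = 96.8%

96.8


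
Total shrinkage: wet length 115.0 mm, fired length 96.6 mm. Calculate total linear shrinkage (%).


TS = (115.0 - 96.6) / 115.0 * 100 = 16.0%

16.0


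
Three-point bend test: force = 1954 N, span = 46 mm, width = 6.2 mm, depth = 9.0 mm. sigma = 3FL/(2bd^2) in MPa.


sigma = 3*1954*46/(2*6.2*9.0^2) = 268.5 MPa

268.5


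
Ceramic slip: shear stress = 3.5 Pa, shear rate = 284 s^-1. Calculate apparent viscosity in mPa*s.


eta = tau/gamma * 1000 = 3.5/284 * 1000 = 12.3 mPa*s

12.3


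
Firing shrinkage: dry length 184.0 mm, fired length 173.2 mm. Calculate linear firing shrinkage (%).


FS = (184.0 - 173.2) / 184.0 * 100 = 5.87%

5.87


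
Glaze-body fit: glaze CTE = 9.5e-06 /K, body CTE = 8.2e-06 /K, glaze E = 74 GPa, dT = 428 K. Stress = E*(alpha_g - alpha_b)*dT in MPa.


Stress = 74*1000*(9.5e-06 - 8.2e-06)*428 = 41.2 MPa

41.2


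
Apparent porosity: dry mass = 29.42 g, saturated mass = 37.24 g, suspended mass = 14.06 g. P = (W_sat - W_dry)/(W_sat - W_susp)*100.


P = (37.24 - 29.42) / (37.24 - 14.06) * 100 = 7.82 / 23.18 * 100 = 33.7%

33.7


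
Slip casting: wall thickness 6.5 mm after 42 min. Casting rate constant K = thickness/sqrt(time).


K = 6.5 / sqrt(42) = 6.5 / 6.4807 = 1.003 mm/min^0.5

1.003


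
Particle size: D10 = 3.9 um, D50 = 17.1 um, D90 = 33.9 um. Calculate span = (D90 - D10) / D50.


Span = (33.9 - 3.9) / 17.1 = 30.0 / 17.1 = 1.754

1.754


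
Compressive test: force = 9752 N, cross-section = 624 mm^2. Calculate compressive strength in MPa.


CS = 9752 / 624 = 15.6 MPa

15.6


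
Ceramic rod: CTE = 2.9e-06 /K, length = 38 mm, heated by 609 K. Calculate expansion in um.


dL = 2.9e-06 * 38 * 609 * 1000 = 67.112 um

67.112


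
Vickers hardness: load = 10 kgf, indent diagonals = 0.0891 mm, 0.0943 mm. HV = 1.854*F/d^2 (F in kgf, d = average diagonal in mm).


d_avg = (0.0891+0.0943)/2 = 0.0917 mm
HV = 1.854*10/0.0917^2 = 2205

2205
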